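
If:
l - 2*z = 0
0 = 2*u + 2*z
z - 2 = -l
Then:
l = 4/3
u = -2/3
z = 2/3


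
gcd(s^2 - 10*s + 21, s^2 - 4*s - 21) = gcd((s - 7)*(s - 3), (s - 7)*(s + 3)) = s - 7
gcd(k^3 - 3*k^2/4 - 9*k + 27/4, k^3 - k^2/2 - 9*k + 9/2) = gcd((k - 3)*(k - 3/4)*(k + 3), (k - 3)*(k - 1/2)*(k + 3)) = k^2 - 9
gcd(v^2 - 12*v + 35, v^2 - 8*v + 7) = v - 7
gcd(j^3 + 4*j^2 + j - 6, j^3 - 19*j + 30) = 1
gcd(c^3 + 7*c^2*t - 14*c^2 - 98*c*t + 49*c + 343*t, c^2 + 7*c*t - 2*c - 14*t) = c + 7*t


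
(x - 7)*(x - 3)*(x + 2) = x^3 - 8*x^2 + x + 42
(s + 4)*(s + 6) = s^2 + 10*s + 24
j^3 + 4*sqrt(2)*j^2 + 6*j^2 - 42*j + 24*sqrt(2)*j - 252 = (j + 6)*(j - 3*sqrt(2))*(j + 7*sqrt(2))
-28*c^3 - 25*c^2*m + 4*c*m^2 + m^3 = (-4*c + m)*(c + m)*(7*c + m)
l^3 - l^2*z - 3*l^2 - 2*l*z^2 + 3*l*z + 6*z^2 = (l - 3)*(l - 2*z)*(l + z)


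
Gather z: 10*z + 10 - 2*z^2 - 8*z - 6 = -2*z^2 + 2*z + 4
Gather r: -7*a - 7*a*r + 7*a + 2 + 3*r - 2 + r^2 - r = r^2 + r*(2 - 7*a)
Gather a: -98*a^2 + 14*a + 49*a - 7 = -98*a^2 + 63*a - 7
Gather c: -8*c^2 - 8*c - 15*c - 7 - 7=-8*c^2 - 23*c - 14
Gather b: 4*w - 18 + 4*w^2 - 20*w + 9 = 4*w^2 - 16*w - 9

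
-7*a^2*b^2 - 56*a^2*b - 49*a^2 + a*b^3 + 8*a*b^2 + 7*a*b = (-7*a + b)*(b + 7)*(a*b + a)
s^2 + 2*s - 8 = (s - 2)*(s + 4)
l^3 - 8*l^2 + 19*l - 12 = (l - 4)*(l - 3)*(l - 1)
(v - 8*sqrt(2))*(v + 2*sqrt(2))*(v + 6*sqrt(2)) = v^3 - 104*v - 192*sqrt(2)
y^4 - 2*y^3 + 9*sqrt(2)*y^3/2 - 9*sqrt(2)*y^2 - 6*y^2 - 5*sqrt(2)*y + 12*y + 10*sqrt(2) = (y - 2)*(y - sqrt(2))*(y + sqrt(2)/2)*(y + 5*sqrt(2))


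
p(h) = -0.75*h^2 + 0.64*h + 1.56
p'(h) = 0.64 - 1.5*h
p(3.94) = -7.56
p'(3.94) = -5.27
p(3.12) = -3.74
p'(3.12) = -4.04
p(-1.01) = 0.15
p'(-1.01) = 2.16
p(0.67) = 1.65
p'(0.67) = -0.36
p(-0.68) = 0.78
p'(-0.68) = 1.66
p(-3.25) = -8.44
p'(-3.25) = 5.52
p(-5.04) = -20.72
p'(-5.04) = 8.20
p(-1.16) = -0.19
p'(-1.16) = 2.38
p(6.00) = -21.60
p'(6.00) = -8.36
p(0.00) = 1.56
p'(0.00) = 0.64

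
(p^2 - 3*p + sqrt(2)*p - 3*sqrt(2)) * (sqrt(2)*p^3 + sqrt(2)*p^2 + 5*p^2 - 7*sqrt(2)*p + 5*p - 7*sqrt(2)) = sqrt(2)*p^5 - 2*sqrt(2)*p^4 + 7*p^4 - 14*p^3 - 5*sqrt(2)*p^3 - 35*p^2 + 4*sqrt(2)*p^2 + 6*sqrt(2)*p + 28*p + 42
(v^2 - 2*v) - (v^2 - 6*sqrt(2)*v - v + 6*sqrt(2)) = -v + 6*sqrt(2)*v - 6*sqrt(2)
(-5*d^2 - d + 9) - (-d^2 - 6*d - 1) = -4*d^2 + 5*d + 10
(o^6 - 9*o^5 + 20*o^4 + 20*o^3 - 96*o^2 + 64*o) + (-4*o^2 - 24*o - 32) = o^6 - 9*o^5 + 20*o^4 + 20*o^3 - 100*o^2 + 40*o - 32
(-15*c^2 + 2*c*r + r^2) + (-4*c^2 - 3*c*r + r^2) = -19*c^2 - c*r + 2*r^2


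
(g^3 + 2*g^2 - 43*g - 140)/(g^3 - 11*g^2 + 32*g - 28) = (g^2 + 9*g + 20)/(g^2 - 4*g + 4)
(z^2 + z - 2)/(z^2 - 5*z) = (z^2 + z - 2)/(z*(z - 5))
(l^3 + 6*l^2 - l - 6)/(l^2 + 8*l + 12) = (l^2 - 1)/(l + 2)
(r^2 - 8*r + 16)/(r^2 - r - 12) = (r - 4)/(r + 3)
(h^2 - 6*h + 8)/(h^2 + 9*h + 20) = (h^2 - 6*h + 8)/(h^2 + 9*h + 20)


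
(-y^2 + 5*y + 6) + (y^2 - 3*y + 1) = 2*y + 7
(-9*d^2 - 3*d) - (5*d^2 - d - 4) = -14*d^2 - 2*d + 4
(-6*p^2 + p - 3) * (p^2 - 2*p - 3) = -6*p^4 + 13*p^3 + 13*p^2 + 3*p + 9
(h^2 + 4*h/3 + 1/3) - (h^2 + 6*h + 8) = -14*h/3 - 23/3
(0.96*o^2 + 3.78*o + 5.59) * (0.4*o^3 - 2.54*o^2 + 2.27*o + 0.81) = 0.384*o^5 - 0.9264*o^4 - 5.186*o^3 - 4.8404*o^2 + 15.7511*o + 4.5279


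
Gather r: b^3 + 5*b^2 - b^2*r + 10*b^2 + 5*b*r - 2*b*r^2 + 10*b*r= b^3 + 15*b^2 - 2*b*r^2 + r*(-b^2 + 15*b)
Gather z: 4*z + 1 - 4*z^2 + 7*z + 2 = -4*z^2 + 11*z + 3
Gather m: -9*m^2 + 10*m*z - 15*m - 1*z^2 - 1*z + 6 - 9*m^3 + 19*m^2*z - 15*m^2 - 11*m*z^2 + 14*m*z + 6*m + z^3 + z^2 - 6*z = -9*m^3 + m^2*(19*z - 24) + m*(-11*z^2 + 24*z - 9) + z^3 - 7*z + 6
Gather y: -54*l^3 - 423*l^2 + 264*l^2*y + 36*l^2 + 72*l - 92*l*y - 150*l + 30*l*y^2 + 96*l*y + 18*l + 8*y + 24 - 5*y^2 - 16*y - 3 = -54*l^3 - 387*l^2 - 60*l + y^2*(30*l - 5) + y*(264*l^2 + 4*l - 8) + 21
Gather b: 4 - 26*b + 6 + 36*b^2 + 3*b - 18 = 36*b^2 - 23*b - 8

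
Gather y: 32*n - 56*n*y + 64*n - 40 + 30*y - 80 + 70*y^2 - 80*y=96*n + 70*y^2 + y*(-56*n - 50) - 120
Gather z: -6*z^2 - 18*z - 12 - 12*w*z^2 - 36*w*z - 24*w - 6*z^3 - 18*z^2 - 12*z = -24*w - 6*z^3 + z^2*(-12*w - 24) + z*(-36*w - 30) - 12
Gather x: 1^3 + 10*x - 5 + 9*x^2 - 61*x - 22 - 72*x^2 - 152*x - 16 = -63*x^2 - 203*x - 42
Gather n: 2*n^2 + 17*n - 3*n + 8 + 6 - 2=2*n^2 + 14*n + 12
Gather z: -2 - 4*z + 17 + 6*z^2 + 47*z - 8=6*z^2 + 43*z + 7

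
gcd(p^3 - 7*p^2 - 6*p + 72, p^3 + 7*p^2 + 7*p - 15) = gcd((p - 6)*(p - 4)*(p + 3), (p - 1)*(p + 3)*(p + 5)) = p + 3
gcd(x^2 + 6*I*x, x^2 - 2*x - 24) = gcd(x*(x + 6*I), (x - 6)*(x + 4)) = 1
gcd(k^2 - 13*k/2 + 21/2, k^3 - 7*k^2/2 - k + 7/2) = k - 7/2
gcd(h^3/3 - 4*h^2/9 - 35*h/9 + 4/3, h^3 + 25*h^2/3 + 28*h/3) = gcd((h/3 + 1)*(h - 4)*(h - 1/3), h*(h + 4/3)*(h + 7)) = 1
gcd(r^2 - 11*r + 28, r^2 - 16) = r - 4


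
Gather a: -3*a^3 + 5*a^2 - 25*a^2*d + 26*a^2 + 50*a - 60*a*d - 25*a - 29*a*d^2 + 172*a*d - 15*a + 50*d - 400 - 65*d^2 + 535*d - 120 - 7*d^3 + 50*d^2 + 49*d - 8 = -3*a^3 + a^2*(31 - 25*d) + a*(-29*d^2 + 112*d + 10) - 7*d^3 - 15*d^2 + 634*d - 528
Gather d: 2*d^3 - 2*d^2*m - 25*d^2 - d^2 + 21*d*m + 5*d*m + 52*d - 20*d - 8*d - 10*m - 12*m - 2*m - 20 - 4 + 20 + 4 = 2*d^3 + d^2*(-2*m - 26) + d*(26*m + 24) - 24*m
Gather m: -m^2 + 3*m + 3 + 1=-m^2 + 3*m + 4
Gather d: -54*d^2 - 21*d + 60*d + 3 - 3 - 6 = -54*d^2 + 39*d - 6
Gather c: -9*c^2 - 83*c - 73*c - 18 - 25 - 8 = -9*c^2 - 156*c - 51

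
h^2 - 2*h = h*(h - 2)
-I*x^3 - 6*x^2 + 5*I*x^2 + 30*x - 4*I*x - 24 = (x - 4)*(x - 6*I)*(-I*x + I)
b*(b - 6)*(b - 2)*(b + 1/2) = b^4 - 15*b^3/2 + 8*b^2 + 6*b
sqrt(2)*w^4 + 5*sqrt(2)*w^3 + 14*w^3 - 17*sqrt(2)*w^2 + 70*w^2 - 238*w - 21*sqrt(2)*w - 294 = (w - 3)*(w + 7)*(w + 7*sqrt(2))*(sqrt(2)*w + sqrt(2))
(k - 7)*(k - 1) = k^2 - 8*k + 7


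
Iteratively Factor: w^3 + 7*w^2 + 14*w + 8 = (w + 2)*(w^2 + 5*w + 4) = (w + 2)*(w + 4)*(w + 1)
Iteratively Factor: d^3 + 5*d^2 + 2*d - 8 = (d + 4)*(d^2 + d - 2) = (d + 2)*(d + 4)*(d - 1)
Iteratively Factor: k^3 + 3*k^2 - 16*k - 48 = (k + 4)*(k^2 - k - 12) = (k - 4)*(k + 4)*(k + 3)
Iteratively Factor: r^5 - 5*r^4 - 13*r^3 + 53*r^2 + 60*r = (r - 4)*(r^4 - r^3 - 17*r^2 - 15*r) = (r - 4)*(r + 3)*(r^3 - 4*r^2 - 5*r) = (r - 5)*(r - 4)*(r + 3)*(r^2 + r) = r*(r - 5)*(r - 4)*(r + 3)*(r + 1)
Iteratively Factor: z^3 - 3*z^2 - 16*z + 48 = (z + 4)*(z^2 - 7*z + 12) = (z - 4)*(z + 4)*(z - 3)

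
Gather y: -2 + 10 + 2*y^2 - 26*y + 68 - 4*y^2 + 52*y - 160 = -2*y^2 + 26*y - 84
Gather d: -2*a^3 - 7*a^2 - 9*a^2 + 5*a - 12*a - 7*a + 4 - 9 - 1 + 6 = -2*a^3 - 16*a^2 - 14*a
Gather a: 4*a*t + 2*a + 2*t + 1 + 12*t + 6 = a*(4*t + 2) + 14*t + 7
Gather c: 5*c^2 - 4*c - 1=5*c^2 - 4*c - 1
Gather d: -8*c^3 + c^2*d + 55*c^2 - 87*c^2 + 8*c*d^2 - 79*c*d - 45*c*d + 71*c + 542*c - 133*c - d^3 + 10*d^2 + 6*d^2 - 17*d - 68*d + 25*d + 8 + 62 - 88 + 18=-8*c^3 - 32*c^2 + 480*c - d^3 + d^2*(8*c + 16) + d*(c^2 - 124*c - 60)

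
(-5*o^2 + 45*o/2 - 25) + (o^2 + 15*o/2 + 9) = -4*o^2 + 30*o - 16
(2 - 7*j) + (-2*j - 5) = -9*j - 3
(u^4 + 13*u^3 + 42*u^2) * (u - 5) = u^5 + 8*u^4 - 23*u^3 - 210*u^2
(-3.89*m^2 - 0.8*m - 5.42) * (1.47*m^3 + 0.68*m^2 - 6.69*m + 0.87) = -5.7183*m^5 - 3.8212*m^4 + 17.5127*m^3 - 1.7179*m^2 + 35.5638*m - 4.7154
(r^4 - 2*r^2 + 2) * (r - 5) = r^5 - 5*r^4 - 2*r^3 + 10*r^2 + 2*r - 10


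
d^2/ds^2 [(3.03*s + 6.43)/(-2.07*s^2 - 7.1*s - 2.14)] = (-(3.03*s + 6.43)*(4.14*s + 7.1)*(8.28*s + 14.2) + (37.6326*s + 69.6462)*(2.07*s^2 + 7.1*s + 2.14))/(2.07*s^2 + 7.1*s + 2.14)^3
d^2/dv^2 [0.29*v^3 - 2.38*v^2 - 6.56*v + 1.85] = 1.74*v - 4.76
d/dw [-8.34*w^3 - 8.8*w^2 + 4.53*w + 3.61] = -25.02*w^2 - 17.6*w + 4.53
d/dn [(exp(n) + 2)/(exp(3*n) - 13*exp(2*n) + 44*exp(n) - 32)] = (-(exp(n) + 2)*(3*exp(2*n) - 26*exp(n) + 44) + exp(3*n) - 13*exp(2*n) + 44*exp(n) - 32)*exp(n)/(exp(3*n) - 13*exp(2*n) + 44*exp(n) - 32)^2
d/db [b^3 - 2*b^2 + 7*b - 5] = 3*b^2 - 4*b + 7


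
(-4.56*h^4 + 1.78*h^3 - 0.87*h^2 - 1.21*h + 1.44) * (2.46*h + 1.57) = -11.2176*h^5 - 2.7804*h^4 + 0.6544*h^3 - 4.3425*h^2 + 1.6427*h + 2.2608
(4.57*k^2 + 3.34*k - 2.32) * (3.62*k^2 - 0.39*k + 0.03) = 16.5434*k^4 + 10.3085*k^3 - 9.5639*k^2 + 1.005*k - 0.0696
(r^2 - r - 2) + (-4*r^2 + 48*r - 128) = -3*r^2 + 47*r - 130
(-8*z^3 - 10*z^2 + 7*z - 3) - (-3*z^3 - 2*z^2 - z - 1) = -5*z^3 - 8*z^2 + 8*z - 2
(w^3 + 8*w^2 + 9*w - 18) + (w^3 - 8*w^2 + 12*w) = 2*w^3 + 21*w - 18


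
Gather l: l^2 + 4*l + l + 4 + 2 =l^2 + 5*l + 6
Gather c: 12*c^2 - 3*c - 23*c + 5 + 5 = 12*c^2 - 26*c + 10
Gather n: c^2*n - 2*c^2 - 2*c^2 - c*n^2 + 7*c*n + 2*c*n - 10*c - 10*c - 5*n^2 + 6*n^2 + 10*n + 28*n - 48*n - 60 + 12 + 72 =-4*c^2 - 20*c + n^2*(1 - c) + n*(c^2 + 9*c - 10) + 24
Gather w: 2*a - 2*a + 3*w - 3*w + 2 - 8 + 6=0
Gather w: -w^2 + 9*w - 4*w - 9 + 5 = -w^2 + 5*w - 4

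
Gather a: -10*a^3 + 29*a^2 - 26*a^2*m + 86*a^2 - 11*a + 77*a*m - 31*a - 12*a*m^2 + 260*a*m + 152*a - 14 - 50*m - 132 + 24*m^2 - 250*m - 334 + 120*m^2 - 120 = -10*a^3 + a^2*(115 - 26*m) + a*(-12*m^2 + 337*m + 110) + 144*m^2 - 300*m - 600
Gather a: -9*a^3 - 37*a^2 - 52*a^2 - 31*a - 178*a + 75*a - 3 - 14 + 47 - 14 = -9*a^3 - 89*a^2 - 134*a + 16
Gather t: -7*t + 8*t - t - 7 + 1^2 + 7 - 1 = 0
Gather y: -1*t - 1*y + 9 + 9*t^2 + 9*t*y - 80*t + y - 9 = 9*t^2 + 9*t*y - 81*t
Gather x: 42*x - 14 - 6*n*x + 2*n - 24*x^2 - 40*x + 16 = 2*n - 24*x^2 + x*(2 - 6*n) + 2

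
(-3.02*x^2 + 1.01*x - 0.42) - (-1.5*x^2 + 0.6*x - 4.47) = -1.52*x^2 + 0.41*x + 4.05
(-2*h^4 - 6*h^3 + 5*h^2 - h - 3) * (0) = 0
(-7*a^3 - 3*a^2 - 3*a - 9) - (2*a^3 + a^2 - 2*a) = -9*a^3 - 4*a^2 - a - 9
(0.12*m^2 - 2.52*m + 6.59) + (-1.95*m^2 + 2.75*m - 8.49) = -1.83*m^2 + 0.23*m - 1.9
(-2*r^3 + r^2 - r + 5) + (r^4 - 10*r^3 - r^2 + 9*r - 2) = r^4 - 12*r^3 + 8*r + 3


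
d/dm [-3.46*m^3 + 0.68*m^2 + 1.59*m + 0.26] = -10.38*m^2 + 1.36*m + 1.59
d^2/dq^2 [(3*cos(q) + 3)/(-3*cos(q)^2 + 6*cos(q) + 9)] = (cos(q)^2 + 3*cos(q) - 2)/(cos(q) - 3)^3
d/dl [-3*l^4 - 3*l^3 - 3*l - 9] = -12*l^3 - 9*l^2 - 3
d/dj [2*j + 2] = 2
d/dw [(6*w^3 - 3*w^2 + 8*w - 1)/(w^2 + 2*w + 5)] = 2*(3*w^4 + 12*w^3 + 38*w^2 - 14*w + 21)/(w^4 + 4*w^3 + 14*w^2 + 20*w + 25)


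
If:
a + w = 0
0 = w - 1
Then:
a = -1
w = 1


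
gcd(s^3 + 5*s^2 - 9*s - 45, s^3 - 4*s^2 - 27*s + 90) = s^2 + 2*s - 15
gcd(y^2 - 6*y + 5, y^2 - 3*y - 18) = 1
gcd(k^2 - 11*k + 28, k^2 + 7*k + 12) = 1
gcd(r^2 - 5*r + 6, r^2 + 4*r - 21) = r - 3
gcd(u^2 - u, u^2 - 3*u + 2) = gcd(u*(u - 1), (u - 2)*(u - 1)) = u - 1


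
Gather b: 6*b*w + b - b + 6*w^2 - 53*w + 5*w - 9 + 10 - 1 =6*b*w + 6*w^2 - 48*w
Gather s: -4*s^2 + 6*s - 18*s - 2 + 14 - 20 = -4*s^2 - 12*s - 8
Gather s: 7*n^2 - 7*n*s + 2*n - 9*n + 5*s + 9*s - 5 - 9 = 7*n^2 - 7*n + s*(14 - 7*n) - 14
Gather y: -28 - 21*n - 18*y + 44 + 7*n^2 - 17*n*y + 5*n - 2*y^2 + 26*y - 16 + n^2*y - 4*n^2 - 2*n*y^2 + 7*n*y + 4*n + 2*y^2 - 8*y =3*n^2 - 2*n*y^2 - 12*n + y*(n^2 - 10*n)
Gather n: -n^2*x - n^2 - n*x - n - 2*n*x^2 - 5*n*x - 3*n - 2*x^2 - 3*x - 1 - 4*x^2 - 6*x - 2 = n^2*(-x - 1) + n*(-2*x^2 - 6*x - 4) - 6*x^2 - 9*x - 3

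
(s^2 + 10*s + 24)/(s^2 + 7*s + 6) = (s + 4)/(s + 1)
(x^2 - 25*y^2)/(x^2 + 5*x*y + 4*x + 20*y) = (x - 5*y)/(x + 4)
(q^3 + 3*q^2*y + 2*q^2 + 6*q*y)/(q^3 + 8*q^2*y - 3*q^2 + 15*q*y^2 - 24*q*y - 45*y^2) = q*(q + 2)/(q^2 + 5*q*y - 3*q - 15*y)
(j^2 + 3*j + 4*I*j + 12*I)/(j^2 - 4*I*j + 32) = (j + 3)/(j - 8*I)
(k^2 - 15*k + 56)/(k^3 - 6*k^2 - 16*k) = (k - 7)/(k*(k + 2))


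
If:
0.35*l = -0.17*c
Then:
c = -2.05882352941176*l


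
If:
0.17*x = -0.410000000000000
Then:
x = -2.41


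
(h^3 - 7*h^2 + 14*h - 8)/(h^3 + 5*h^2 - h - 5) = (h^2 - 6*h + 8)/(h^2 + 6*h + 5)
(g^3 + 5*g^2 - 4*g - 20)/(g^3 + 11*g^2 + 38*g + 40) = (g - 2)/(g + 4)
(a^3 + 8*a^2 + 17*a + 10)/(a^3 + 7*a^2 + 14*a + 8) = (a + 5)/(a + 4)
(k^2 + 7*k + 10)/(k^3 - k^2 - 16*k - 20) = (k + 5)/(k^2 - 3*k - 10)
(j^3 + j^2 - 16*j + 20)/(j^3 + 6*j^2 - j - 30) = (j - 2)/(j + 3)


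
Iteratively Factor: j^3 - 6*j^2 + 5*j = (j - 1)*(j^2 - 5*j) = j*(j - 1)*(j - 5)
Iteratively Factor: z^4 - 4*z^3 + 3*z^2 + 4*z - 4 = (z - 2)*(z^3 - 2*z^2 - z + 2) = (z - 2)*(z - 1)*(z^2 - z - 2) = (z - 2)^2*(z - 1)*(z + 1)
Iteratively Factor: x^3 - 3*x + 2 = (x + 2)*(x^2 - 2*x + 1) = (x - 1)*(x + 2)*(x - 1)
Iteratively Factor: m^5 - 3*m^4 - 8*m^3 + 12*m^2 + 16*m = (m + 2)*(m^4 - 5*m^3 + 2*m^2 + 8*m) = (m + 1)*(m + 2)*(m^3 - 6*m^2 + 8*m) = (m - 2)*(m + 1)*(m + 2)*(m^2 - 4*m) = (m - 4)*(m - 2)*(m + 1)*(m + 2)*(m)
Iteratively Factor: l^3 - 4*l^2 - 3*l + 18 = (l + 2)*(l^2 - 6*l + 9) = (l - 3)*(l + 2)*(l - 3)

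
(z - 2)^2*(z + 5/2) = z^3 - 3*z^2/2 - 6*z + 10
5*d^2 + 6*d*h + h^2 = (d + h)*(5*d + h)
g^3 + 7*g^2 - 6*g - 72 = (g - 3)*(g + 4)*(g + 6)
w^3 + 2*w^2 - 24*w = w*(w - 4)*(w + 6)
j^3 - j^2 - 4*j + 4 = (j - 2)*(j - 1)*(j + 2)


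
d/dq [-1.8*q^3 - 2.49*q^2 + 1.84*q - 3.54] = -5.4*q^2 - 4.98*q + 1.84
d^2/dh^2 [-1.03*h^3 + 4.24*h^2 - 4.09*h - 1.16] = 8.48 - 6.18*h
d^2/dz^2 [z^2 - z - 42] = 2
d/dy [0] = 0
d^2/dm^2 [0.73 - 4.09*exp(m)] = -4.09*exp(m)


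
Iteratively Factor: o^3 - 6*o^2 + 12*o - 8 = (o - 2)*(o^2 - 4*o + 4) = (o - 2)^2*(o - 2)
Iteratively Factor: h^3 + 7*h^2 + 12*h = (h + 3)*(h^2 + 4*h) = (h + 3)*(h + 4)*(h)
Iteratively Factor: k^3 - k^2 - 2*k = (k)*(k^2 - k - 2) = k*(k - 2)*(k + 1)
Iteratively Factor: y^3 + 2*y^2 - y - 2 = (y - 1)*(y^2 + 3*y + 2) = (y - 1)*(y + 1)*(y + 2)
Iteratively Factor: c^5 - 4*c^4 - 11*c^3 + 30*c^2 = (c - 2)*(c^4 - 2*c^3 - 15*c^2) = c*(c - 2)*(c^3 - 2*c^2 - 15*c) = c*(c - 2)*(c + 3)*(c^2 - 5*c) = c*(c - 5)*(c - 2)*(c + 3)*(c)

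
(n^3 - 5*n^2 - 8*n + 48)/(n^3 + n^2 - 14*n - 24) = (n - 4)/(n + 2)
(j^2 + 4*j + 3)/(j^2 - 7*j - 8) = (j + 3)/(j - 8)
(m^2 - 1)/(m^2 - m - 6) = (1 - m^2)/(-m^2 + m + 6)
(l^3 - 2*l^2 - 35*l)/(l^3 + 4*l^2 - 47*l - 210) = l/(l + 6)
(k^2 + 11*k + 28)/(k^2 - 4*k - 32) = (k + 7)/(k - 8)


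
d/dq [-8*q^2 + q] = 1 - 16*q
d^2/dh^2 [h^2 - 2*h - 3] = 2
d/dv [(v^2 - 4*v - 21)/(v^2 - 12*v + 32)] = 2*(-4*v^2 + 53*v - 190)/(v^4 - 24*v^3 + 208*v^2 - 768*v + 1024)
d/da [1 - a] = -1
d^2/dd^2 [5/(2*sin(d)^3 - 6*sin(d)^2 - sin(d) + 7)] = 5*(-18*(1 - cos(2*d))^2*sin(d) + 78*(1 - cos(2*d))^2 - 627*sin(d)/2 + 215*sin(3*d)/4 + 9*sin(5*d)/4 - 16*cos(2*d) - 18*cos(4*d) + 120)/((sin(d) + 1)^2*(-8*sin(d) - cos(2*d) + 8)^3)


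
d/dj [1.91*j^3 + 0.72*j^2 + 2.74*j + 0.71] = 5.73*j^2 + 1.44*j + 2.74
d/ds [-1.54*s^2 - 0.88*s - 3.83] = -3.08*s - 0.88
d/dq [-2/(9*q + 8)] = 18/(9*q + 8)^2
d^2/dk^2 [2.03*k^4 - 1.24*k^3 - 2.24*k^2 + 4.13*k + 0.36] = 24.36*k^2 - 7.44*k - 4.48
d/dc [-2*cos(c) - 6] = 2*sin(c)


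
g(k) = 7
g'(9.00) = 0.00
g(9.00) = 7.00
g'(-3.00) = 0.00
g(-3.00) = 7.00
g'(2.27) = 0.00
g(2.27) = 7.00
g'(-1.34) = 0.00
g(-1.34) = 7.00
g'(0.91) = 0.00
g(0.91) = 7.00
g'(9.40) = 0.00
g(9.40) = 7.00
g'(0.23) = 0.00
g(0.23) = 7.00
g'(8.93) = 0.00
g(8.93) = 7.00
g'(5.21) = 0.00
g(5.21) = 7.00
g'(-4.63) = 0.00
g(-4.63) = 7.00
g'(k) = 0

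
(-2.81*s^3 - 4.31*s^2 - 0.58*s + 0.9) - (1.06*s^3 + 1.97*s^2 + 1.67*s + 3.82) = -3.87*s^3 - 6.28*s^2 - 2.25*s - 2.92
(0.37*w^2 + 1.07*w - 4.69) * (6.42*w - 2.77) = 2.3754*w^3 + 5.8445*w^2 - 33.0737*w + 12.9913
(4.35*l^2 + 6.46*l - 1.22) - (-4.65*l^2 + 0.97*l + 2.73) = 9.0*l^2 + 5.49*l - 3.95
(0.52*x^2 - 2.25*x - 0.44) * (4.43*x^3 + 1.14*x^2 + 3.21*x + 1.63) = 2.3036*x^5 - 9.3747*x^4 - 2.845*x^3 - 6.8765*x^2 - 5.0799*x - 0.7172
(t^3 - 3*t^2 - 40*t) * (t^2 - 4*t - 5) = t^5 - 7*t^4 - 33*t^3 + 175*t^2 + 200*t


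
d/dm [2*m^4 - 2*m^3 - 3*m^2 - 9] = 2*m*(4*m^2 - 3*m - 3)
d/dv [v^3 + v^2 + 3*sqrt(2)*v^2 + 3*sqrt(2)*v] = 3*v^2 + 2*v + 6*sqrt(2)*v + 3*sqrt(2)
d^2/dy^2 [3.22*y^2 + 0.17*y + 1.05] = 6.44000000000000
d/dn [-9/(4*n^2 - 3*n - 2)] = 9*(8*n - 3)/(-4*n^2 + 3*n + 2)^2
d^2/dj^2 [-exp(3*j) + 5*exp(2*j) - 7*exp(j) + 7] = (-9*exp(2*j) + 20*exp(j) - 7)*exp(j)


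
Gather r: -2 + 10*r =10*r - 2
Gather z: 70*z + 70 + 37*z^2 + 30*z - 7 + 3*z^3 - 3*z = 3*z^3 + 37*z^2 + 97*z + 63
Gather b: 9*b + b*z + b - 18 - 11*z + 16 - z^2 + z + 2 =b*(z + 10) - z^2 - 10*z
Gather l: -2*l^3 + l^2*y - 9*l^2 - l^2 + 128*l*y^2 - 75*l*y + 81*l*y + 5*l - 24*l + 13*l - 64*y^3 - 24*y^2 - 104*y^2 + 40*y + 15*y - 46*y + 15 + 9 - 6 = -2*l^3 + l^2*(y - 10) + l*(128*y^2 + 6*y - 6) - 64*y^3 - 128*y^2 + 9*y + 18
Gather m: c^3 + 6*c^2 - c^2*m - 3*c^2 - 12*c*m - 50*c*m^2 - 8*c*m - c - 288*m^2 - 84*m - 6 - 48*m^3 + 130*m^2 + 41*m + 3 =c^3 + 3*c^2 - c - 48*m^3 + m^2*(-50*c - 158) + m*(-c^2 - 20*c - 43) - 3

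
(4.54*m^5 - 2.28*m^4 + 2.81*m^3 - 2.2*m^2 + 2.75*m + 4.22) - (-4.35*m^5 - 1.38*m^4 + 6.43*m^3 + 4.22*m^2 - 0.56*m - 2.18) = 8.89*m^5 - 0.9*m^4 - 3.62*m^3 - 6.42*m^2 + 3.31*m + 6.4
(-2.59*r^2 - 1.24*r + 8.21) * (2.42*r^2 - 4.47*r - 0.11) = -6.2678*r^4 + 8.5765*r^3 + 25.6959*r^2 - 36.5623*r - 0.9031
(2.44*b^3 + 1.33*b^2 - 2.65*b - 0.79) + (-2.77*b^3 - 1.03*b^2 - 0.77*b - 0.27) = -0.33*b^3 + 0.3*b^2 - 3.42*b - 1.06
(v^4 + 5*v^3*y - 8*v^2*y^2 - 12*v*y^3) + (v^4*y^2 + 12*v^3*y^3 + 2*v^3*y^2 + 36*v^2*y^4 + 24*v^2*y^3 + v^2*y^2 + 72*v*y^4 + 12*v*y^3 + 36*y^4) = v^4*y^2 + v^4 + 12*v^3*y^3 + 2*v^3*y^2 + 5*v^3*y + 36*v^2*y^4 + 24*v^2*y^3 - 7*v^2*y^2 + 72*v*y^4 + 36*y^4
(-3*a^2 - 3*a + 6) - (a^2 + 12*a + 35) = -4*a^2 - 15*a - 29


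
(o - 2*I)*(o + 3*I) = o^2 + I*o + 6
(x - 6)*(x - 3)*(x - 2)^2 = x^4 - 13*x^3 + 58*x^2 - 108*x + 72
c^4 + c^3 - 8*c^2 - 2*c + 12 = (c - 2)*(c + 3)*(c - sqrt(2))*(c + sqrt(2))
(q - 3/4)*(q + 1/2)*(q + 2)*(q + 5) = q^4 + 27*q^3/4 + 63*q^2/8 - 41*q/8 - 15/4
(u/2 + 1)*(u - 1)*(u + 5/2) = u^3/2 + 7*u^2/4 + u/4 - 5/2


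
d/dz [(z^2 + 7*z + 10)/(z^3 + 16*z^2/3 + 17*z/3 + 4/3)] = 3*(-3*z^4 - 42*z^3 - 185*z^2 - 312*z - 142)/(9*z^6 + 96*z^5 + 358*z^4 + 568*z^3 + 417*z^2 + 136*z + 16)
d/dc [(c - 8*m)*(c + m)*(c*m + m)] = m*(3*c^2 - 14*c*m + 2*c - 8*m^2 - 7*m)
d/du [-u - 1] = -1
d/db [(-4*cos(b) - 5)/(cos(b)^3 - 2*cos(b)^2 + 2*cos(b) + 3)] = 16*(-8*cos(b)^3 - 7*cos(b)^2 + 20*cos(b) + 2)*sin(b)/(8*sin(b)^2 + 11*cos(b) + cos(3*b) + 4)^2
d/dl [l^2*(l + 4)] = l*(3*l + 8)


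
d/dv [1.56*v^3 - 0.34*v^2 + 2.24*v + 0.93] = 4.68*v^2 - 0.68*v + 2.24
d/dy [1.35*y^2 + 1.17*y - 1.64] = 2.7*y + 1.17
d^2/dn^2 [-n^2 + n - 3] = -2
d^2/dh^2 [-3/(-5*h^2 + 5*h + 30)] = 6*(h^2 - h - (2*h - 1)^2 - 6)/(5*(-h^2 + h + 6)^3)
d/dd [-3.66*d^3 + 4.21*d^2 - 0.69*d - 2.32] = -10.98*d^2 + 8.42*d - 0.69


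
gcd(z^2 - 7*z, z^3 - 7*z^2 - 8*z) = z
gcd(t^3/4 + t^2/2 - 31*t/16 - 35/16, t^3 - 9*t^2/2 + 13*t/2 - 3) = 1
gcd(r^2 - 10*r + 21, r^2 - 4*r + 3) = r - 3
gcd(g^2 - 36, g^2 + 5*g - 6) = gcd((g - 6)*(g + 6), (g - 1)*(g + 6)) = g + 6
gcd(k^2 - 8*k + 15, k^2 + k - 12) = k - 3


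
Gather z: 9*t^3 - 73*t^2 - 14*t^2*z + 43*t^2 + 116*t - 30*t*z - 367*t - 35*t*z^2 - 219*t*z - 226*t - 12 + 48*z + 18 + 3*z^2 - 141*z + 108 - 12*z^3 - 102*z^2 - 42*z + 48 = 9*t^3 - 30*t^2 - 477*t - 12*z^3 + z^2*(-35*t - 99) + z*(-14*t^2 - 249*t - 135) + 162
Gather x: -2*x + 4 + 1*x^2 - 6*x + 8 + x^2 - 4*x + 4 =2*x^2 - 12*x + 16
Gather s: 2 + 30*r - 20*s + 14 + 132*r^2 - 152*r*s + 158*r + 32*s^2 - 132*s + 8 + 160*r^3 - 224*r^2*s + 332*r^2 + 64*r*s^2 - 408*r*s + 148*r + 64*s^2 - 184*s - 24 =160*r^3 + 464*r^2 + 336*r + s^2*(64*r + 96) + s*(-224*r^2 - 560*r - 336)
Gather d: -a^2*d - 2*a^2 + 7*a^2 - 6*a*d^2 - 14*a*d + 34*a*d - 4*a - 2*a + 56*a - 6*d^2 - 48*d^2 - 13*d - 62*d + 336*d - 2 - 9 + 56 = 5*a^2 + 50*a + d^2*(-6*a - 54) + d*(-a^2 + 20*a + 261) + 45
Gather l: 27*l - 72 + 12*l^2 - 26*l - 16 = 12*l^2 + l - 88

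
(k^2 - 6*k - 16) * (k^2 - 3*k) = k^4 - 9*k^3 + 2*k^2 + 48*k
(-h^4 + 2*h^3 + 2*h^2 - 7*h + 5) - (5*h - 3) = -h^4 + 2*h^3 + 2*h^2 - 12*h + 8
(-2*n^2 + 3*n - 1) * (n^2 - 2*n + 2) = -2*n^4 + 7*n^3 - 11*n^2 + 8*n - 2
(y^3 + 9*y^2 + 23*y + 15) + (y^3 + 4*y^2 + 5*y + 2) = 2*y^3 + 13*y^2 + 28*y + 17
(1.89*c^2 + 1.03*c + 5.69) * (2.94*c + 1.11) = 5.5566*c^3 + 5.1261*c^2 + 17.8719*c + 6.3159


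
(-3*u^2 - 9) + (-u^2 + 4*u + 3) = -4*u^2 + 4*u - 6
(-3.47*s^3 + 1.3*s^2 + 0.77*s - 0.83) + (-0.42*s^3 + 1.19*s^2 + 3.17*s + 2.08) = -3.89*s^3 + 2.49*s^2 + 3.94*s + 1.25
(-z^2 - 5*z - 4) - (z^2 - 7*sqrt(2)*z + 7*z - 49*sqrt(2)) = -2*z^2 - 12*z + 7*sqrt(2)*z - 4 + 49*sqrt(2)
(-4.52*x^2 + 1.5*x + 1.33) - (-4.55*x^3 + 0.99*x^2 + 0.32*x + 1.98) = 4.55*x^3 - 5.51*x^2 + 1.18*x - 0.65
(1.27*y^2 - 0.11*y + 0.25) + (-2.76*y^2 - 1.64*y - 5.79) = -1.49*y^2 - 1.75*y - 5.54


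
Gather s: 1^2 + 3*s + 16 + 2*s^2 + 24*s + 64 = 2*s^2 + 27*s + 81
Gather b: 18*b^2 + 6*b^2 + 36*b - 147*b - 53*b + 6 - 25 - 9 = 24*b^2 - 164*b - 28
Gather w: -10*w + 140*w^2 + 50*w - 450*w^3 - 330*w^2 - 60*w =-450*w^3 - 190*w^2 - 20*w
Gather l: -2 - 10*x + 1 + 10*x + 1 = 0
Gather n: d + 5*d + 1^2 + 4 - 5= 6*d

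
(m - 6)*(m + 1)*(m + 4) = m^3 - m^2 - 26*m - 24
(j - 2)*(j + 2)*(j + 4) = j^3 + 4*j^2 - 4*j - 16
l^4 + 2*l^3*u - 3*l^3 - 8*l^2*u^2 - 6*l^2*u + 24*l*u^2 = l*(l - 3)*(l - 2*u)*(l + 4*u)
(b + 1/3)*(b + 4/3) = b^2 + 5*b/3 + 4/9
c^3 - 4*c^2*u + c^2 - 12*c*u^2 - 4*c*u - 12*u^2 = (c + 1)*(c - 6*u)*(c + 2*u)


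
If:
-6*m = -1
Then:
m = 1/6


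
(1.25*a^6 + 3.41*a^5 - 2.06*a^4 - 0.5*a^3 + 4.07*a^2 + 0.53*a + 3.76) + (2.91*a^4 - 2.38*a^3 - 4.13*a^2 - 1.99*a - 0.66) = 1.25*a^6 + 3.41*a^5 + 0.85*a^4 - 2.88*a^3 - 0.0599999999999996*a^2 - 1.46*a + 3.1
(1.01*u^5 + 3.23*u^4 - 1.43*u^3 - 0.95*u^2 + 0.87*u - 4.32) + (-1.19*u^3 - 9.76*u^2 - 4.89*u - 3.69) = 1.01*u^5 + 3.23*u^4 - 2.62*u^3 - 10.71*u^2 - 4.02*u - 8.01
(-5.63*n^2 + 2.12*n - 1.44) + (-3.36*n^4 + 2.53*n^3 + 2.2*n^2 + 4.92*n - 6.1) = -3.36*n^4 + 2.53*n^3 - 3.43*n^2 + 7.04*n - 7.54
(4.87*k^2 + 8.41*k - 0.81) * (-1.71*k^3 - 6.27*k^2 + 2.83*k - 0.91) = -8.3277*k^5 - 44.916*k^4 - 37.5635*k^3 + 24.4473*k^2 - 9.9454*k + 0.7371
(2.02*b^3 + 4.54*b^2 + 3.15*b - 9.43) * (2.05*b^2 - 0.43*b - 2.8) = 4.141*b^5 + 8.4384*b^4 - 1.1507*b^3 - 33.398*b^2 - 4.7651*b + 26.404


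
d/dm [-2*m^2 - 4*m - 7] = -4*m - 4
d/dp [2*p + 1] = 2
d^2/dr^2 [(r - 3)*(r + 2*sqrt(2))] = 2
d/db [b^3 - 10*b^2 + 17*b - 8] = 3*b^2 - 20*b + 17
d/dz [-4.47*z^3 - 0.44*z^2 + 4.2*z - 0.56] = -13.41*z^2 - 0.88*z + 4.2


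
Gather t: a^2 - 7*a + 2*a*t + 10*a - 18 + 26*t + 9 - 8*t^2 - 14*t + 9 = a^2 + 3*a - 8*t^2 + t*(2*a + 12)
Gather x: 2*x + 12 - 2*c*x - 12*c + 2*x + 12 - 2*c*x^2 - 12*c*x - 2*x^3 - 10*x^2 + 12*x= -12*c - 2*x^3 + x^2*(-2*c - 10) + x*(16 - 14*c) + 24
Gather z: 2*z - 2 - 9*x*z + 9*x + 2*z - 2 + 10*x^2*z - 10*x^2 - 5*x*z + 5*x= -10*x^2 + 14*x + z*(10*x^2 - 14*x + 4) - 4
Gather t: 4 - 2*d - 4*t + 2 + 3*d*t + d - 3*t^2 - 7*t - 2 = -d - 3*t^2 + t*(3*d - 11) + 4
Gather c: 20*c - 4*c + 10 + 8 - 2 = 16*c + 16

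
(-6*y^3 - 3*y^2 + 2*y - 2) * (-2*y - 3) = 12*y^4 + 24*y^3 + 5*y^2 - 2*y + 6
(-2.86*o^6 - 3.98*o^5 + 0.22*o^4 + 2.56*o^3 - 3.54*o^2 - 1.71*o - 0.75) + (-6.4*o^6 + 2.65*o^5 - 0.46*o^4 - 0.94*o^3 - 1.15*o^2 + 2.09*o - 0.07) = -9.26*o^6 - 1.33*o^5 - 0.24*o^4 + 1.62*o^3 - 4.69*o^2 + 0.38*o - 0.82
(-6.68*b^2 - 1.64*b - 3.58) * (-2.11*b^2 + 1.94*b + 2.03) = 14.0948*b^4 - 9.4988*b^3 - 9.1882*b^2 - 10.2744*b - 7.2674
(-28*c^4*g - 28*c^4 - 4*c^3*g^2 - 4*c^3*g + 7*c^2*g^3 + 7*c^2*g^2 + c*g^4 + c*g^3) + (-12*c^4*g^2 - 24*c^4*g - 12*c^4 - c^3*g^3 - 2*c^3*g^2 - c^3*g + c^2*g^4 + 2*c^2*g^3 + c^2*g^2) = -12*c^4*g^2 - 52*c^4*g - 40*c^4 - c^3*g^3 - 6*c^3*g^2 - 5*c^3*g + c^2*g^4 + 9*c^2*g^3 + 8*c^2*g^2 + c*g^4 + c*g^3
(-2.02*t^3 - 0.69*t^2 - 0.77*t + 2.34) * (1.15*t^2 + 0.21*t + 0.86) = -2.323*t^5 - 1.2177*t^4 - 2.7676*t^3 + 1.9359*t^2 - 0.1708*t + 2.0124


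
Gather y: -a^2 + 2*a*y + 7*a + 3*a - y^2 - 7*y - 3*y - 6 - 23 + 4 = -a^2 + 10*a - y^2 + y*(2*a - 10) - 25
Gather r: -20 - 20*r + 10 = -20*r - 10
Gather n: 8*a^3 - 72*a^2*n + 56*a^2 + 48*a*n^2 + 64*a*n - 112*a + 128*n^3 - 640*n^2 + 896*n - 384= 8*a^3 + 56*a^2 - 112*a + 128*n^3 + n^2*(48*a - 640) + n*(-72*a^2 + 64*a + 896) - 384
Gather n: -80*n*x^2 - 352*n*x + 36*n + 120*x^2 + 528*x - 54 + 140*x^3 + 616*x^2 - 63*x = n*(-80*x^2 - 352*x + 36) + 140*x^3 + 736*x^2 + 465*x - 54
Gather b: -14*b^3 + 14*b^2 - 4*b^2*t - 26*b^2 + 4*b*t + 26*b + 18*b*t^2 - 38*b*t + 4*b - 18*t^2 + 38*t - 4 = -14*b^3 + b^2*(-4*t - 12) + b*(18*t^2 - 34*t + 30) - 18*t^2 + 38*t - 4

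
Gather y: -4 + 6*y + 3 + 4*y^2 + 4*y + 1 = 4*y^2 + 10*y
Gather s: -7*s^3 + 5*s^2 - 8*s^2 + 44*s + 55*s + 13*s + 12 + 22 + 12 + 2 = -7*s^3 - 3*s^2 + 112*s + 48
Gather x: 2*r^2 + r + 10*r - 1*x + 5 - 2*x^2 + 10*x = 2*r^2 + 11*r - 2*x^2 + 9*x + 5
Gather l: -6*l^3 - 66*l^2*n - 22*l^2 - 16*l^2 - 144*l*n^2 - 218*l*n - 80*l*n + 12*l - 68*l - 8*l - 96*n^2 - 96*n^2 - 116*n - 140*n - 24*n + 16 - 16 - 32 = -6*l^3 + l^2*(-66*n - 38) + l*(-144*n^2 - 298*n - 64) - 192*n^2 - 280*n - 32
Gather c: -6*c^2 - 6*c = -6*c^2 - 6*c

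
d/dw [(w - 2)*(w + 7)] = 2*w + 5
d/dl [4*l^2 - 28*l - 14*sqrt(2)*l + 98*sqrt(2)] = 8*l - 28 - 14*sqrt(2)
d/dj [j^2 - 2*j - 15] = 2*j - 2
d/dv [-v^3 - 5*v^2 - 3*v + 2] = -3*v^2 - 10*v - 3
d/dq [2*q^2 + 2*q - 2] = 4*q + 2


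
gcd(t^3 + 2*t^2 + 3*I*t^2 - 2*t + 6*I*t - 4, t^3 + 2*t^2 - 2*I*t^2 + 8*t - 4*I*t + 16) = t^2 + t*(2 + 2*I) + 4*I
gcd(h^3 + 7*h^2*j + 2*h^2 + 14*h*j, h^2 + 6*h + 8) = h + 2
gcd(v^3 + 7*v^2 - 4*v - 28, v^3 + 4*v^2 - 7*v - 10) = v - 2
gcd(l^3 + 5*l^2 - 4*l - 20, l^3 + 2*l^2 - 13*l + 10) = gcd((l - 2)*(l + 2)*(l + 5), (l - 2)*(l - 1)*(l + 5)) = l^2 + 3*l - 10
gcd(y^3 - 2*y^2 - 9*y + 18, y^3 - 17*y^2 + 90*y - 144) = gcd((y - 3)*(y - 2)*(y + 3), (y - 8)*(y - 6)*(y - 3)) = y - 3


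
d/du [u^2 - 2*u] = 2*u - 2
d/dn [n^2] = 2*n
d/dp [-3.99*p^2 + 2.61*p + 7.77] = 2.61 - 7.98*p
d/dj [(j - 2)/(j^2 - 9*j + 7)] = (j^2 - 9*j - (j - 2)*(2*j - 9) + 7)/(j^2 - 9*j + 7)^2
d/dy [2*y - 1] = 2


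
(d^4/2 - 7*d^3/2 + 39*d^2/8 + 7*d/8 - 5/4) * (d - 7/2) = d^5/2 - 21*d^4/4 + 137*d^3/8 - 259*d^2/16 - 69*d/16 + 35/8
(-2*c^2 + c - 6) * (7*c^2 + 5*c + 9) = -14*c^4 - 3*c^3 - 55*c^2 - 21*c - 54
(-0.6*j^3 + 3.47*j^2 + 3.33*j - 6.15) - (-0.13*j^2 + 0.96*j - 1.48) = -0.6*j^3 + 3.6*j^2 + 2.37*j - 4.67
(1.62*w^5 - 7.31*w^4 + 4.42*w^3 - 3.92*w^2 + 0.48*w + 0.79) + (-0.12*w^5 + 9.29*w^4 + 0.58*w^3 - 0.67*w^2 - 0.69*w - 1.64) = 1.5*w^5 + 1.98*w^4 + 5.0*w^3 - 4.59*w^2 - 0.21*w - 0.85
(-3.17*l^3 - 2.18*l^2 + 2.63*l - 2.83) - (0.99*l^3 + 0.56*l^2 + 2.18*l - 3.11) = -4.16*l^3 - 2.74*l^2 + 0.45*l + 0.28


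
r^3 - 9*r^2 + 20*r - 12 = (r - 6)*(r - 2)*(r - 1)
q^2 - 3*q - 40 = (q - 8)*(q + 5)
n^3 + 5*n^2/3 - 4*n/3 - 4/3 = (n - 1)*(n + 2/3)*(n + 2)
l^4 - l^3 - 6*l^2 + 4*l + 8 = (l - 2)^2*(l + 1)*(l + 2)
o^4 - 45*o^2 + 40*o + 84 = (o - 6)*(o - 2)*(o + 1)*(o + 7)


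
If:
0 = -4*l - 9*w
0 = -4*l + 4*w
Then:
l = 0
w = 0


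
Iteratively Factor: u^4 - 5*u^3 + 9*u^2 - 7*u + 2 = (u - 1)*(u^3 - 4*u^2 + 5*u - 2) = (u - 2)*(u - 1)*(u^2 - 2*u + 1) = (u - 2)*(u - 1)^2*(u - 1)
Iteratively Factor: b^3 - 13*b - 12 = (b + 1)*(b^2 - b - 12) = (b - 4)*(b + 1)*(b + 3)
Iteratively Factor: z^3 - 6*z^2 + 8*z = (z - 4)*(z^2 - 2*z) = (z - 4)*(z - 2)*(z)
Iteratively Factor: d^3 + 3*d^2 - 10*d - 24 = (d + 2)*(d^2 + d - 12) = (d + 2)*(d + 4)*(d - 3)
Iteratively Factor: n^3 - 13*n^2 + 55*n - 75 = (n - 5)*(n^2 - 8*n + 15) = (n - 5)^2*(n - 3)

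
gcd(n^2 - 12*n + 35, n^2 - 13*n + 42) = n - 7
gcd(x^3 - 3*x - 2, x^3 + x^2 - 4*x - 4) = x^2 - x - 2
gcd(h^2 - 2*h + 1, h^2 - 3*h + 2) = h - 1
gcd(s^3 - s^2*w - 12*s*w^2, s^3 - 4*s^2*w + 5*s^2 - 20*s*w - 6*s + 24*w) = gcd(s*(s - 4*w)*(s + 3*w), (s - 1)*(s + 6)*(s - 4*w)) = s - 4*w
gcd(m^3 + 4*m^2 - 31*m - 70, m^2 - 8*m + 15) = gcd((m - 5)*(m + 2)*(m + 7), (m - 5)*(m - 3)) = m - 5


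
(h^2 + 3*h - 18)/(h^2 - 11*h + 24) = (h + 6)/(h - 8)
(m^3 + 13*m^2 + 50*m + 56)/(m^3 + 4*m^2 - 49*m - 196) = (m + 2)/(m - 7)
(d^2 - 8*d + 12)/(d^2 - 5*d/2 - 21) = 2*(d - 2)/(2*d + 7)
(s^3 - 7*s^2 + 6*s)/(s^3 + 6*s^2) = (s^2 - 7*s + 6)/(s*(s + 6))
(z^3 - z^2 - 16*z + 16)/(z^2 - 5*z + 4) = z + 4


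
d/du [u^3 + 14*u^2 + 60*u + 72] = 3*u^2 + 28*u + 60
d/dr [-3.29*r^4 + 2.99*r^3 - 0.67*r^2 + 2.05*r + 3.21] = -13.16*r^3 + 8.97*r^2 - 1.34*r + 2.05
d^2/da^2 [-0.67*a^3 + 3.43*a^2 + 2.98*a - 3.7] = 6.86 - 4.02*a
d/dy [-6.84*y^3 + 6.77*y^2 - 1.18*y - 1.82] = -20.52*y^2 + 13.54*y - 1.18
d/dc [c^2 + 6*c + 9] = 2*c + 6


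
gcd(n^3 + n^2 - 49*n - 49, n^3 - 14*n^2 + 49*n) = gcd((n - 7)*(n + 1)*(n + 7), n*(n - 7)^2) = n - 7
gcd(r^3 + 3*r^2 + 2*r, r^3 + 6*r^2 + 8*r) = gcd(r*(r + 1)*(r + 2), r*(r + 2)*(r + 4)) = r^2 + 2*r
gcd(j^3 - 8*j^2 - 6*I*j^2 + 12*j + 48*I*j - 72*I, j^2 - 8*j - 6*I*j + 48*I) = j - 6*I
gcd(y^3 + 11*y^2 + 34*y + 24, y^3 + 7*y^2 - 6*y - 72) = y^2 + 10*y + 24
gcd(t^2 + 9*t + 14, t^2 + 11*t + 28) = t + 7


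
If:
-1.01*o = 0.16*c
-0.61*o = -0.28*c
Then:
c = 0.00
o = 0.00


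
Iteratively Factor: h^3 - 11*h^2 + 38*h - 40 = (h - 2)*(h^2 - 9*h + 20) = (h - 4)*(h - 2)*(h - 5)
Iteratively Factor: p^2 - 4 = (p + 2)*(p - 2)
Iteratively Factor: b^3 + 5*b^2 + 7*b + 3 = (b + 3)*(b^2 + 2*b + 1) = (b + 1)*(b + 3)*(b + 1)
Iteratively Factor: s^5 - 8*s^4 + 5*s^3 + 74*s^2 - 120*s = (s - 2)*(s^4 - 6*s^3 - 7*s^2 + 60*s) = (s - 4)*(s - 2)*(s^3 - 2*s^2 - 15*s) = s*(s - 4)*(s - 2)*(s^2 - 2*s - 15) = s*(s - 5)*(s - 4)*(s - 2)*(s + 3)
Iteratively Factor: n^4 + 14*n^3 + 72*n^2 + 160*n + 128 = (n + 2)*(n^3 + 12*n^2 + 48*n + 64) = (n + 2)*(n + 4)*(n^2 + 8*n + 16) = (n + 2)*(n + 4)^2*(n + 4)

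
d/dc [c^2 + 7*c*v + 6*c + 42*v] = 2*c + 7*v + 6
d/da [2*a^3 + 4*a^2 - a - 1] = 6*a^2 + 8*a - 1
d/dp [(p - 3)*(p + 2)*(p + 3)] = 3*p^2 + 4*p - 9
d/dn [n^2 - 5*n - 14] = 2*n - 5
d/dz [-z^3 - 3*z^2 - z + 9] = -3*z^2 - 6*z - 1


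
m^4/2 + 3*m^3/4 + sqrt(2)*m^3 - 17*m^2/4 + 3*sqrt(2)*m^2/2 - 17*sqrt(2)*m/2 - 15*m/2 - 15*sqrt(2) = (m/2 + 1)*(m - 3)*(m + 5/2)*(m + 2*sqrt(2))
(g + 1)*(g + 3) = g^2 + 4*g + 3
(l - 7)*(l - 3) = l^2 - 10*l + 21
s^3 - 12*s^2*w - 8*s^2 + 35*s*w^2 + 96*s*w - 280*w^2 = (s - 8)*(s - 7*w)*(s - 5*w)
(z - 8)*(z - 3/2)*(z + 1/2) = z^3 - 9*z^2 + 29*z/4 + 6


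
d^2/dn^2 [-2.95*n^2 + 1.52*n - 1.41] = -5.90000000000000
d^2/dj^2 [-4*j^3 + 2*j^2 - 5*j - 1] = 4 - 24*j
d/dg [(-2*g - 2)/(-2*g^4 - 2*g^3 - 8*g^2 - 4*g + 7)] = 2*(2*g^4 + 2*g^3 + 8*g^2 + 4*g - 2*(g + 1)*(4*g^3 + 3*g^2 + 8*g + 2) - 7)/(2*g^4 + 2*g^3 + 8*g^2 + 4*g - 7)^2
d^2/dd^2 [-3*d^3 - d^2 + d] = -18*d - 2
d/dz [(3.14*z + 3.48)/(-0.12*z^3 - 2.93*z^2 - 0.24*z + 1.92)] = (0.7536*z^3 + 10.453*z^2 + 20.3928*z + 6.864)/(0.0144*z^6 + 0.7032*z^5 + 8.6425*z^4 + 0.9456*z^3 - 11.1936*z^2 - 0.9216*z + 3.6864)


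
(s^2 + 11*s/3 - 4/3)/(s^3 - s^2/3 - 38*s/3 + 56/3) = (3*s - 1)/(3*s^2 - 13*s + 14)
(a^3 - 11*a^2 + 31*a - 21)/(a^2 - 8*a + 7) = a - 3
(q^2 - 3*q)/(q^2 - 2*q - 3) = q/(q + 1)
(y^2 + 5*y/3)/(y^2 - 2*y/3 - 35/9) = 3*y/(3*y - 7)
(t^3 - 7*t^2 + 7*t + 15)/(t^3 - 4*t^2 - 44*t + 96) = (t^3 - 7*t^2 + 7*t + 15)/(t^3 - 4*t^2 - 44*t + 96)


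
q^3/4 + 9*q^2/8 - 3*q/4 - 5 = (q/4 + 1)*(q - 2)*(q + 5/2)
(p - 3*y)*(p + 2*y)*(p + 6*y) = p^3 + 5*p^2*y - 12*p*y^2 - 36*y^3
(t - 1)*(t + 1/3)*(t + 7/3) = t^3 + 5*t^2/3 - 17*t/9 - 7/9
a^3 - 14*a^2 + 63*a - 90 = (a - 6)*(a - 5)*(a - 3)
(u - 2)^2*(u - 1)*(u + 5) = u^4 - 17*u^2 + 36*u - 20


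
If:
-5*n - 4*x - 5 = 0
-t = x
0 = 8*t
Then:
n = -1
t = 0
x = 0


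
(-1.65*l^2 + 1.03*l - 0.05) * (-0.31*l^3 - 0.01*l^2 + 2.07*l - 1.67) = 0.5115*l^5 - 0.3028*l^4 - 3.4103*l^3 + 4.8881*l^2 - 1.8236*l + 0.0835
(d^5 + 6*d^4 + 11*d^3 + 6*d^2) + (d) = d^5 + 6*d^4 + 11*d^3 + 6*d^2 + d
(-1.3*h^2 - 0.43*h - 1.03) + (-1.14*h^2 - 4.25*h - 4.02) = -2.44*h^2 - 4.68*h - 5.05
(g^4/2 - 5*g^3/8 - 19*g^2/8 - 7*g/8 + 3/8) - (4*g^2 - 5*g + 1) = g^4/2 - 5*g^3/8 - 51*g^2/8 + 33*g/8 - 5/8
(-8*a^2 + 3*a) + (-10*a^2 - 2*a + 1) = -18*a^2 + a + 1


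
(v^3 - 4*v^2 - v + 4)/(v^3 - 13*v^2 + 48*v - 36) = (v^2 - 3*v - 4)/(v^2 - 12*v + 36)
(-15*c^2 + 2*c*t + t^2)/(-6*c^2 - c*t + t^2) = (5*c + t)/(2*c + t)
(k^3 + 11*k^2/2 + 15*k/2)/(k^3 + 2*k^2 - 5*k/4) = 2*(k + 3)/(2*k - 1)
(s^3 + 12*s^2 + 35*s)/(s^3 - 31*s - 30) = s*(s + 7)/(s^2 - 5*s - 6)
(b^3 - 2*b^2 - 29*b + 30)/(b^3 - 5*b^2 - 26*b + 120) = (b - 1)/(b - 4)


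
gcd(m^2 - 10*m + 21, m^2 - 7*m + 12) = m - 3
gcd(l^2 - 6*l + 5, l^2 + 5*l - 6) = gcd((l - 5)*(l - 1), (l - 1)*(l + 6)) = l - 1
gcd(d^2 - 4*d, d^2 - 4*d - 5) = 1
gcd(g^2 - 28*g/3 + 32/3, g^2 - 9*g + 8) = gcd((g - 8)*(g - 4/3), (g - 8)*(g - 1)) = g - 8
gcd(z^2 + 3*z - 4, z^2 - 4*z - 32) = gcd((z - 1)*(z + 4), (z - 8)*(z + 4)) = z + 4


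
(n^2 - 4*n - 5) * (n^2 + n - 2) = n^4 - 3*n^3 - 11*n^2 + 3*n + 10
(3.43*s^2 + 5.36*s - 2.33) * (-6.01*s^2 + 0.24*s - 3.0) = -20.6143*s^4 - 31.3904*s^3 + 4.9997*s^2 - 16.6392*s + 6.99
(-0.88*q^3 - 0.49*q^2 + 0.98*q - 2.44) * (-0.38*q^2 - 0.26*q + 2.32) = 0.3344*q^5 + 0.415*q^4 - 2.2866*q^3 - 0.4644*q^2 + 2.908*q - 5.6608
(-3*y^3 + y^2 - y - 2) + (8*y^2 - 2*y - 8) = -3*y^3 + 9*y^2 - 3*y - 10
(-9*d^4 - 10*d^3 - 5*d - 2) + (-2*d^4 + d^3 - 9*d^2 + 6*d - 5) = -11*d^4 - 9*d^3 - 9*d^2 + d - 7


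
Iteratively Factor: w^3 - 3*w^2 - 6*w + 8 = (w - 4)*(w^2 + w - 2) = (w - 4)*(w + 2)*(w - 1)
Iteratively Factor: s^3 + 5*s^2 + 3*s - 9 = (s - 1)*(s^2 + 6*s + 9) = (s - 1)*(s + 3)*(s + 3)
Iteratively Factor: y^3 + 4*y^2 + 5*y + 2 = (y + 2)*(y^2 + 2*y + 1) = (y + 1)*(y + 2)*(y + 1)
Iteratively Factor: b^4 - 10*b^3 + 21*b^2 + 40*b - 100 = (b - 5)*(b^3 - 5*b^2 - 4*b + 20) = (b - 5)*(b - 2)*(b^2 - 3*b - 10) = (b - 5)*(b - 2)*(b + 2)*(b - 5)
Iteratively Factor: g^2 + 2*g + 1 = (g + 1)*(g + 1)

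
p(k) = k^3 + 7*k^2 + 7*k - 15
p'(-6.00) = 31.00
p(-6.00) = -21.00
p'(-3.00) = -8.00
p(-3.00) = 0.00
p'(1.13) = 26.65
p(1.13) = 3.29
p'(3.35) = 87.57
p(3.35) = 124.60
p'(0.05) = 7.71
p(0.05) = -14.63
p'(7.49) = 280.16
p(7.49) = 850.32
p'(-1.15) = -5.13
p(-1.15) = -15.31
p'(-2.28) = -9.32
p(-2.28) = -6.42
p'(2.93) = 73.77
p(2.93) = 90.76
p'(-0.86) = -2.82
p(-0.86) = -16.48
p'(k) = 3*k^2 + 14*k + 7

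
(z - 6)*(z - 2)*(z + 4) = z^3 - 4*z^2 - 20*z + 48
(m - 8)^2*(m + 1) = m^3 - 15*m^2 + 48*m + 64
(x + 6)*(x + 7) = x^2 + 13*x + 42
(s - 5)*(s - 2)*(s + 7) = s^3 - 39*s + 70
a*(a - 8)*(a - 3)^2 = a^4 - 14*a^3 + 57*a^2 - 72*a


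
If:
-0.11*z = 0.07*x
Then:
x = -1.57142857142857*z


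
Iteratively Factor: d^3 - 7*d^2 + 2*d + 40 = (d + 2)*(d^2 - 9*d + 20) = (d - 4)*(d + 2)*(d - 5)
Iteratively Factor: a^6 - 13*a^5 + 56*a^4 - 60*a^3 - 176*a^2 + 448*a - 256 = (a - 4)*(a^5 - 9*a^4 + 20*a^3 + 20*a^2 - 96*a + 64) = (a - 4)*(a - 2)*(a^4 - 7*a^3 + 6*a^2 + 32*a - 32) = (a - 4)^2*(a - 2)*(a^3 - 3*a^2 - 6*a + 8) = (a - 4)^2*(a - 2)*(a - 1)*(a^2 - 2*a - 8) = (a - 4)^3*(a - 2)*(a - 1)*(a + 2)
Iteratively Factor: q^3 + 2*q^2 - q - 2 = (q - 1)*(q^2 + 3*q + 2) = (q - 1)*(q + 2)*(q + 1)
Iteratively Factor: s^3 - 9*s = (s)*(s^2 - 9) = s*(s - 3)*(s + 3)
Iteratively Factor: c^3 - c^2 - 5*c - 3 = (c - 3)*(c^2 + 2*c + 1) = (c - 3)*(c + 1)*(c + 1)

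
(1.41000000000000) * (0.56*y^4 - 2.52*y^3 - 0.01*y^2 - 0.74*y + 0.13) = 0.7896*y^4 - 3.5532*y^3 - 0.0141*y^2 - 1.0434*y + 0.1833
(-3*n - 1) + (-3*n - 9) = -6*n - 10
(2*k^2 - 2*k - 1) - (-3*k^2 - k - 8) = 5*k^2 - k + 7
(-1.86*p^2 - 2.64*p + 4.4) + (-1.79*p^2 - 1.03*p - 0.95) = -3.65*p^2 - 3.67*p + 3.45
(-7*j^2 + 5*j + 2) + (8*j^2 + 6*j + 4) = j^2 + 11*j + 6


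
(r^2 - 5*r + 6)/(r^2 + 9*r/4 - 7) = 4*(r^2 - 5*r + 6)/(4*r^2 + 9*r - 28)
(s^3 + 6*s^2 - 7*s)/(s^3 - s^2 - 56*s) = (s - 1)/(s - 8)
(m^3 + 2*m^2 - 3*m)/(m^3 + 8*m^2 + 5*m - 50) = m*(m^2 + 2*m - 3)/(m^3 + 8*m^2 + 5*m - 50)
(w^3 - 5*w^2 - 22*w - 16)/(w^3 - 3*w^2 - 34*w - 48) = (w + 1)/(w + 3)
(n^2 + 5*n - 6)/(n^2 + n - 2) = (n + 6)/(n + 2)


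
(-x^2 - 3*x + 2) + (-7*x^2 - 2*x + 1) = -8*x^2 - 5*x + 3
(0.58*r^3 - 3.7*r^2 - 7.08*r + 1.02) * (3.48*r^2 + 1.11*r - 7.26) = 2.0184*r^5 - 12.2322*r^4 - 32.9562*r^3 + 22.5528*r^2 + 52.533*r - 7.4052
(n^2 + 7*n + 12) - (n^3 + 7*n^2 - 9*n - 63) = -n^3 - 6*n^2 + 16*n + 75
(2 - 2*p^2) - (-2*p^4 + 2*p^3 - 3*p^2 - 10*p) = 2*p^4 - 2*p^3 + p^2 + 10*p + 2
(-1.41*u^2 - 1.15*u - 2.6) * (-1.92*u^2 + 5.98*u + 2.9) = 2.7072*u^4 - 6.2238*u^3 - 5.974*u^2 - 18.883*u - 7.54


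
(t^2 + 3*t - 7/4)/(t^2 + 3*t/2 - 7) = (t - 1/2)/(t - 2)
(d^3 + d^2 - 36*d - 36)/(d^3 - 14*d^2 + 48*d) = (d^2 + 7*d + 6)/(d*(d - 8))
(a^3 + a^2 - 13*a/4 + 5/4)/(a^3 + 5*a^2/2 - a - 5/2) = (a - 1/2)/(a + 1)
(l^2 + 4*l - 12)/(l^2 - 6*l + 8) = (l + 6)/(l - 4)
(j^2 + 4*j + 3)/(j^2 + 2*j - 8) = (j^2 + 4*j + 3)/(j^2 + 2*j - 8)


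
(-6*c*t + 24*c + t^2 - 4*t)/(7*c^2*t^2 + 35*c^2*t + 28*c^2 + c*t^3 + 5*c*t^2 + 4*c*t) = (-6*c*t + 24*c + t^2 - 4*t)/(c*(7*c*t^2 + 35*c*t + 28*c + t^3 + 5*t^2 + 4*t))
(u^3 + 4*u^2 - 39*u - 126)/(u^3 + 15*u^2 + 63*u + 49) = (u^2 - 3*u - 18)/(u^2 + 8*u + 7)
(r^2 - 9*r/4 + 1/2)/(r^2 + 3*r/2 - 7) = (4*r - 1)/(2*(2*r + 7))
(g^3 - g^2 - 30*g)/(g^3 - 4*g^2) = (g^2 - g - 30)/(g*(g - 4))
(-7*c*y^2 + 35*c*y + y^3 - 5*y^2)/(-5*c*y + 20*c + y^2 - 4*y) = y*(7*c*y - 35*c - y^2 + 5*y)/(5*c*y - 20*c - y^2 + 4*y)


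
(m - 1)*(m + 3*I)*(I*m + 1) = I*m^3 - 2*m^2 - I*m^2 + 2*m + 3*I*m - 3*I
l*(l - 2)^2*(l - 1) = l^4 - 5*l^3 + 8*l^2 - 4*l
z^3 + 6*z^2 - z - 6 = (z - 1)*(z + 1)*(z + 6)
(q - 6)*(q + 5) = q^2 - q - 30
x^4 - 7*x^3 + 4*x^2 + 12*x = x*(x - 6)*(x - 2)*(x + 1)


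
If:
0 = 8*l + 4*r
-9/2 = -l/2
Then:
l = 9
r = -18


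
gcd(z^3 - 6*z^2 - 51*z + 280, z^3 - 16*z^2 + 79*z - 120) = z^2 - 13*z + 40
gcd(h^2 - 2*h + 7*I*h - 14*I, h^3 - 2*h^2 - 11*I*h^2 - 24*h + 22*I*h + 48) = h - 2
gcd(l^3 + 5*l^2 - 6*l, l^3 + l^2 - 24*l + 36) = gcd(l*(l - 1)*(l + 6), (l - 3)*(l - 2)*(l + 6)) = l + 6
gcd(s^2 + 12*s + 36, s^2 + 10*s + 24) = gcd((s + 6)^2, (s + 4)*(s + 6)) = s + 6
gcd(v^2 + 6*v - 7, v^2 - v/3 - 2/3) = v - 1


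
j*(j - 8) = j^2 - 8*j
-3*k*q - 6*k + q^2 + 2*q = (-3*k + q)*(q + 2)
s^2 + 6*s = s*(s + 6)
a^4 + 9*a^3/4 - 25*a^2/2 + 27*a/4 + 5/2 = (a - 2)*(a - 1)*(a + 1/4)*(a + 5)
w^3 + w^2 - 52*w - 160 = (w - 8)*(w + 4)*(w + 5)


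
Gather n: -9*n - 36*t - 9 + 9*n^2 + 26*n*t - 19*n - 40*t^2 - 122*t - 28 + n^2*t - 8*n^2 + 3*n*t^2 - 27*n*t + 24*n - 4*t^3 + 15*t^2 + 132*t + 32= n^2*(t + 1) + n*(3*t^2 - t - 4) - 4*t^3 - 25*t^2 - 26*t - 5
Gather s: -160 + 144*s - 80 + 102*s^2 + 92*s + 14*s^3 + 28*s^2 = 14*s^3 + 130*s^2 + 236*s - 240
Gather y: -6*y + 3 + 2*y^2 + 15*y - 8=2*y^2 + 9*y - 5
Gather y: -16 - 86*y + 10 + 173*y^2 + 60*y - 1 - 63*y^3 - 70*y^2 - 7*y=-63*y^3 + 103*y^2 - 33*y - 7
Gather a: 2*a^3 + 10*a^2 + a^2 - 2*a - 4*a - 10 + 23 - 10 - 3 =2*a^3 + 11*a^2 - 6*a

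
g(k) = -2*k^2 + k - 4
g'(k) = 1 - 4*k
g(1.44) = -6.71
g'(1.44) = -4.76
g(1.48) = -6.90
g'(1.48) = -4.92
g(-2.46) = -18.56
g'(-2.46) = 10.84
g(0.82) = -4.52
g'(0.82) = -2.28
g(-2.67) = -20.93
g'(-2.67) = 11.68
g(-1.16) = -7.85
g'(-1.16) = 5.64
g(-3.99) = -39.83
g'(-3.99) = 16.96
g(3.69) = -27.54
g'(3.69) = -13.76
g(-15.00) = -469.00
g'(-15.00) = 61.00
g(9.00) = -157.00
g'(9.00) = -35.00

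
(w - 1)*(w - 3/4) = w^2 - 7*w/4 + 3/4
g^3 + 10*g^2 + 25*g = g*(g + 5)^2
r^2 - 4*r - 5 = (r - 5)*(r + 1)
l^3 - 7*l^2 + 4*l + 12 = (l - 6)*(l - 2)*(l + 1)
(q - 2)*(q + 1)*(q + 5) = q^3 + 4*q^2 - 7*q - 10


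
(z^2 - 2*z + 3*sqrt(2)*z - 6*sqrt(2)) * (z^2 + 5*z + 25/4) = z^4 + 3*z^3 + 3*sqrt(2)*z^3 - 15*z^2/4 + 9*sqrt(2)*z^2 - 45*sqrt(2)*z/4 - 25*z/2 - 75*sqrt(2)/2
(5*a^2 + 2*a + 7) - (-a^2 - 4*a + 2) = 6*a^2 + 6*a + 5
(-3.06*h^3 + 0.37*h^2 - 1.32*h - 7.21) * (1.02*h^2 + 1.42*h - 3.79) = -3.1212*h^5 - 3.9678*h^4 + 10.7764*h^3 - 10.6309*h^2 - 5.2354*h + 27.3259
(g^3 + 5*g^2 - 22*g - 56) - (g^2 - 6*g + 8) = g^3 + 4*g^2 - 16*g - 64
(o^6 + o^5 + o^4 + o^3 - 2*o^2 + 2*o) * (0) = 0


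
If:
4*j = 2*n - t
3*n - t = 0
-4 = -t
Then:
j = -1/3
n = 4/3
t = 4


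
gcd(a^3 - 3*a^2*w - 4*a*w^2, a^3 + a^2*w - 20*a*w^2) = -a^2 + 4*a*w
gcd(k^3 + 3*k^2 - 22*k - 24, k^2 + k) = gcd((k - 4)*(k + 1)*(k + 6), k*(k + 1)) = k + 1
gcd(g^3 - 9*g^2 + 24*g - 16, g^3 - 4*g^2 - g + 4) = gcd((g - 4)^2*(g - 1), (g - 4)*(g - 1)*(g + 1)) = g^2 - 5*g + 4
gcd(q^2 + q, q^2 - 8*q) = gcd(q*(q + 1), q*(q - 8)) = q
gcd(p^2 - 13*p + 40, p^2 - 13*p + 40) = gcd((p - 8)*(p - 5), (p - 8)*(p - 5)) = p^2 - 13*p + 40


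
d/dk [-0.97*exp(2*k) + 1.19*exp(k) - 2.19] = (1.19 - 1.94*exp(k))*exp(k)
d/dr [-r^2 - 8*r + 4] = -2*r - 8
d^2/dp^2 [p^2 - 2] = 2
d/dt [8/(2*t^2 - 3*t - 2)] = 8*(3 - 4*t)/(-2*t^2 + 3*t + 2)^2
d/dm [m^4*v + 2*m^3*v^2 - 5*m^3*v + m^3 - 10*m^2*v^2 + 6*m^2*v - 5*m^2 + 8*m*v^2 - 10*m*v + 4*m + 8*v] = 4*m^3*v + 6*m^2*v^2 - 15*m^2*v + 3*m^2 - 20*m*v^2 + 12*m*v - 10*m + 8*v^2 - 10*v + 4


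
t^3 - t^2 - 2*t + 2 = (t - 1)*(t - sqrt(2))*(t + sqrt(2))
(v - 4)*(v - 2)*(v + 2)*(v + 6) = v^4 + 2*v^3 - 28*v^2 - 8*v + 96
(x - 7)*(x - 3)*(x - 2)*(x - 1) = x^4 - 13*x^3 + 53*x^2 - 83*x + 42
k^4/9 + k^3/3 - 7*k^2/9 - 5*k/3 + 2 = (k/3 + 1)^2*(k - 2)*(k - 1)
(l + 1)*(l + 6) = l^2 + 7*l + 6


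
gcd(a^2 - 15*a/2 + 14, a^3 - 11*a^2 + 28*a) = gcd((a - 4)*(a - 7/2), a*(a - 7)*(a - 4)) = a - 4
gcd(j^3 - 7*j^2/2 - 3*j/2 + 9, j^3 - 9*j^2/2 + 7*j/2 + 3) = j^2 - 5*j + 6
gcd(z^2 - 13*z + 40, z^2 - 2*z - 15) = z - 5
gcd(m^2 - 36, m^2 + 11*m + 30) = m + 6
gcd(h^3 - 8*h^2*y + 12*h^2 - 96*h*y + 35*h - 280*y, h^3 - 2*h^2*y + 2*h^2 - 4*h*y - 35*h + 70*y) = h + 7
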